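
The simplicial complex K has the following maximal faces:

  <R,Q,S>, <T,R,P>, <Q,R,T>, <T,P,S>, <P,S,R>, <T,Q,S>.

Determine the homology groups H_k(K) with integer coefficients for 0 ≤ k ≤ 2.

We work with the vertex ordering P < Q < R < S < T. The simplices of K, each written with vertices in increasing order, are:

  0-simplices (5): P, Q, R, S, T
  1-simplices (9): PR, PS, PT, QR, QS, QT, RS, RT, ST
  2-simplices (6): PRS, PRT, PST, QRS, QRT, QST

giving chain groups C_0 ≅ Z^5, C_1 ≅ Z^9, C_2 ≅ Z^6.

The boundary map ∂_1: C_1 → C_0 is given by ∂[p,q] = [q] − [p].
As a 5×9 matrix over Z this has rank 4, with invariant factors (1,1,1,1).

∂_2: C_2 → C_1 acts by ∂[p,q,r] = [q,r] − [p,r] + [p,q]. For instance
  ∂PRS = RS − PS + PR,
  ∂QRT = RT − QT + QR.
The resulting 9×6 matrix has rank 5, and its Smith normal form has invariant factors (1,1,1,1,1).

Reading off H_k = ker ∂_k / im ∂_{k+1}:

  H_0: rank C_0 − rank ∂_1 = 5 − 4 = 1, and the invariant factors of ∂_1 are all 1, so H_0 ≅ Z.
  H_1: rank ker ∂_1 − rank ∂_2 = (9 − 4) − 5 = 0, and the invariant factors of ∂_2 are all 1, so H_1 ≅ 0.
  H_2: rank ker ∂_2 − rank ∂_3 = (6 − 5) − 0 = 1, and there is no ∂_3, so H_2 ≅ Z.

H_0 ≅ Z,  H_1 = 0,  H_2 ≅ Z.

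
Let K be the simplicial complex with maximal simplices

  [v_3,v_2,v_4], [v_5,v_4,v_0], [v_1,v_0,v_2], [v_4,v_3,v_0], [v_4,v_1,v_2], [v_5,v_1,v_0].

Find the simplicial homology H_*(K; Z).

H_0 = Z,  H_1 = Z,  H_2 = 0.

Fix the vertex order v_0 < v_1 < v_2 < v_3 < v_4 < v_5 and write every simplex with vertices in increasing order. Then dim K = 2 and the simplices of K are:

  0-simplices (6): [v_0], [v_1], [v_2], [v_3], [v_4], [v_5]
  1-simplices (12): [v_0,v_1], [v_0,v_2], [v_0,v_3], [v_0,v_4], [v_0,v_5], [v_1,v_2], [v_1,v_4], [v_1,v_5], [v_2,v_3], [v_2,v_4], [v_3,v_4], [v_4,v_5]
  2-simplices (6): [v_0,v_1,v_2], [v_0,v_1,v_5], [v_0,v_3,v_4], [v_0,v_4,v_5], [v_1,v_2,v_4], [v_2,v_3,v_4]

giving chain groups C_0 ≅ Z^6, C_1 ≅ Z^12, C_2 ≅ Z^6.

∂_1: C_1 → C_0 is given by ∂[p,q] = [q] − [p]. For instance
  ∂[v_0,v_2] = [v_2] − [v_0].
This gives a 6×12 integer matrix of rank 5; reducing to Smith normal form yields diagonal entries (1,1,1,1,1).

The boundary map ∂_2: C_2 → C_1 acts by ∂[p,q,r] = [q,r] − [p,r] + [p,q]. For instance
  ∂[v_2,v_3,v_4] = [v_3,v_4] − [v_2,v_4] + [v_2,v_3],
  ∂[v_0,v_4,v_5] = [v_4,v_5] − [v_0,v_5] + [v_0,v_4].
The 12×6 boundary matrix has rank 6 and Smith normal form diag(1,1,1,1,1,1).

Now H_k = ker ∂_k / im ∂_{k+1}, so:

  H_0: rank C_0 − rank ∂_1 = 6 − 5 = 1, and the invariant factors of ∂_1 are all 1, so H_0 = Z.
  H_1: rank ker ∂_1 − rank ∂_2 = (12 − 5) − 6 = 1, and the invariant factors of ∂_2 are all 1, so H_1 = Z.
  H_2: rank ker ∂_2 − rank ∂_3 = (6 − 6) − 0 = 0, and there is no ∂_3, so H_2 = 0.

(K is a triangulation of the cylinder S^1 x I.)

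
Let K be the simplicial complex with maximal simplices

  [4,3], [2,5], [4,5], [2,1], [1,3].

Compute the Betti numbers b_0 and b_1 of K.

b_0 = 1, b_1 = 1.

We work with the vertex ordering 1 < 2 < 3 < 4 < 5. The simplices of K, each written with vertices in increasing order, are:

  0-simplices (5): [1], [2], [3], [4], [5]
  1-simplices (5): [1,2], [1,3], [2,5], [3,4], [4,5]

giving chain groups C_0 ≅ Z^5, C_1 ≅ Z^5.

∂_1: C_1 → C_0 sends each edge [p,q] (with p < q) to q − p. For instance
  ∂[4,5] = [5] − [4].
As a 5×5 matrix over Z this has rank 4, with invariant factors (1,1,1,1).

Reading off H_k = ker ∂_k / im ∂_{k+1}:

  H_0: rank C_0 − rank ∂_1 = 5 − 4 = 1, and the invariant factors of ∂_1 are all 1, so H_0 = Z.
  H_1: rank ker ∂_1 − rank ∂_2 = (5 − 4) − 0 = 1, and there is no ∂_2, so H_1 = Z.

As a check, the Euler characteristic is 5 − 5 = 0, which agrees with 1 − 1 = 0.

Hence the Betti numbers are b_0 = 1, b_1 = 1.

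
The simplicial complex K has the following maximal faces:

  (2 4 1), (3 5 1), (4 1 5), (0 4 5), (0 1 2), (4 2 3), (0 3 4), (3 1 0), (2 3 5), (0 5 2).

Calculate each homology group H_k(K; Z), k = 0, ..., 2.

Order the vertices as 0 < 1 < 2 < 3 < 4 < 5. Listing each simplex with vertices in this order, K has dimension 2 with simplices:

  0-simplices (6): [0], [1], [2], [3], [4], [5]
  1-simplices (15): [0,1], [0,2], [0,3], [0,4], [0,5], [1,2], [1,3], [1,4], [1,5], [2,3], [2,4], [2,5], [3,4], [3,5], [4,5]
  2-simplices (10): [0,1,2], [0,1,3], [0,2,5], [0,3,4], [0,4,5], [1,2,4], [1,3,5], [1,4,5], [2,3,4], [2,3,5]

so the chain groups are C_0 ≅ Z^6, C_1 ≅ Z^15, C_2 ≅ Z^10.

The boundary map ∂_1: C_1 → C_0 is given by ∂[p,q] = [q] − [p]. For instance
  ∂[0,4] = [4] − [0].
This gives a 6×15 integer matrix of rank 5; reducing to Smith normal form yields diagonal entries (1,1,1,1,1).

The boundary map ∂_2: C_2 → C_1 maps a triangle to the signed sum of its edges. For instance
  ∂[0,1,2] = [1,2] − [0,2] + [0,1],
  ∂[0,3,4] = [3,4] − [0,4] + [0,3].
The 15×10 boundary matrix has rank 10 and Smith normal form diag(1,1,1,1,1,1,1,1,1,2).

Computing H_k = (kernel of ∂_k) / (image of ∂_{k+1}):

  H_0: rank C_0 − rank ∂_1 = 6 − 5 = 1, and the invariant factors of ∂_1 are all 1, so H_0 = Z.
  H_1: rank ker ∂_1 − rank ∂_2 = (15 − 5) − 10 = 0, and ∂_2 has invariant factor 2 > 1, so H_1 = Z/2.
  H_2: rank ker ∂_2 − rank ∂_3 = (10 − 10) − 0 = 0, and there is no ∂_3, so H_2 = 0.

H_0 ≅ Z,  H_1 ≅ Z/2,  H_2 = 0.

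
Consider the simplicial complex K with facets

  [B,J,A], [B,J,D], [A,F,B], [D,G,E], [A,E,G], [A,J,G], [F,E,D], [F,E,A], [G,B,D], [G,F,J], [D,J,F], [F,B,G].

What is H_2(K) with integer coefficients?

H_2 ≅ 0.

Order the vertices as A < B < D < E < F < G < J. Listing each simplex with vertices in this order, K has dimension 2 with simplices:

  0-simplices (7): A, B, D, E, F, G, J
  1-simplices (18): AB, AE, AF, AG, AJ, BD, BF, BG, BJ, DE, DF, DG, DJ, EF, EG, FG, FJ, GJ
  2-simplices (12): ABF, ABJ, AEF, AEG, AGJ, BDG, BDJ, BFG, DEF, DEG, DFJ, FGJ

giving chain groups C_0 ≅ Z^7, C_1 ≅ Z^18, C_2 ≅ Z^12.

∂_1: C_1 → C_0 maps an edge to its endpoints' difference, ∂[p,q] = q − p. For instance
  ∂AE = E − A.
As a 7×18 matrix over Z this has rank 6, with invariant factors (1,1,1,1,1,1).

∂_2: C_2 → C_1 sends each 2-simplex [p,q,r] to [q,r] − [p,r] + [p,q]. For instance
  ∂DEG = EG − DG + DE,
  ∂FGJ = GJ − FJ + FG.
As a 18×12 matrix over Z this has rank 12, with invariant factors (1,1,1,1,1,1,1,1,1,1,1,2).

Reading off H_k = ker ∂_k / im ∂_{k+1}:

  H_2: rank ker ∂_2 − rank ∂_3 = (12 − 12) − 0 = 0, and there is no ∂_3, so H_2 ≅ 0.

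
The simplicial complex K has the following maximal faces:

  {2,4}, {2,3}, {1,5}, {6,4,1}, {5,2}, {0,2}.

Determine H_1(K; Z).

H_1 = Z.

Fix the vertex order 0 < 1 < 2 < 3 < 4 < 5 < 6 and write every simplex with vertices in increasing order. Then dim K = 2 and the simplices of K are:

  0-simplices (7): [0], [1], [2], [3], [4], [5], [6]
  1-simplices (8): [0,2], [1,4], [1,5], [1,6], [2,3], [2,4], [2,5], [4,6]
  2-simplices (1): [1,4,6]

so the chain groups are C_0 ≅ Z^7, C_1 ≅ Z^8, C_2 ≅ Z^1.

∂_1: C_1 → C_0 maps an edge to its endpoints' difference, ∂[p,q] = q − p.
The resulting 7×8 matrix has rank 6, and its Smith normal form has invariant factors (1,1,1,1,1,1).

The boundary map ∂_2: C_2 → C_1 sends each 2-simplex [p,q,r] to [q,r] − [p,r] + [p,q]. For instance
  ∂[1,4,6] = [4,6] − [1,6] + [1,4].
The 8×1 boundary matrix has rank 1 and Smith normal form diag(1).

Computing H_k = (kernel of ∂_k) / (image of ∂_{k+1}):

  H_1: rank ker ∂_1 − rank ∂_2 = (8 − 6) − 1 = 1, and the invariant factors of ∂_2 are all 1, so H_1 = Z.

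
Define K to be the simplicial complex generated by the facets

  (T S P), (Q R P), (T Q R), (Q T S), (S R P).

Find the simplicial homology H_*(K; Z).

H_0 ≅ Z,  H_1 ≅ Z,  H_2 = 0.

Take the total order P < Q < R < S < T on the vertex set. Then K (dimension 2) consists of the simplices:

  0-simplices (5): P, Q, R, S, T
  1-simplices (10): PQ, PR, PS, PT, QR, QS, QT, RS, RT, ST
  2-simplices (5): PQR, PRS, PST, QRT, QST

giving chain groups C_0 ≅ Z^5, C_1 ≅ Z^10, C_2 ≅ Z^5.

The boundary map ∂_1: C_1 → C_0 sends each edge [p,q] (with p < q) to q − p. For instance
  ∂PS = S − P.
As a 5×10 matrix over Z this has rank 4, with invariant factors (1,1,1,1).

∂_2: C_2 → C_1 acts by ∂[p,q,r] = [q,r] − [p,r] + [p,q]. For instance
  ∂PST = ST − PT + PS,
  ∂QRT = RT − QT + QR.
The 10×5 boundary matrix has rank 5 and Smith normal form diag(1,1,1,1,1).

Reading off H_k = ker ∂_k / im ∂_{k+1}:

  H_0: rank C_0 − rank ∂_1 = 5 − 4 = 1, and the invariant factors of ∂_1 are all 1, so H_0 ≅ Z.
  H_1: rank ker ∂_1 − rank ∂_2 = (10 − 4) − 5 = 1, and the invariant factors of ∂_2 are all 1, so H_1 ≅ Z.
  H_2: rank ker ∂_2 − rank ∂_3 = (5 − 5) − 0 = 0, and there is no ∂_3, so H_2 ≅ 0.

As a check, the Euler characteristic is 5 − 10 + 5 = 0, which agrees with 1 − 1 + 0 = 0.
(K is a triangulation of the Möbius band.)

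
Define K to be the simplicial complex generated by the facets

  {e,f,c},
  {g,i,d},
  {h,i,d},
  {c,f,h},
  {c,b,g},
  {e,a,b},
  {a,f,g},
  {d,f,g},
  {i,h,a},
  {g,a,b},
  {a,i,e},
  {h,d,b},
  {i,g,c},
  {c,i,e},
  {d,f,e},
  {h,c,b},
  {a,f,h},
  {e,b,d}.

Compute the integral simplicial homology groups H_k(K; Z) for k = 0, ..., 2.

H_0 ≅ Z,  H_1 ≅ Z^2,  H_2 ≅ Z.

We work with the vertex ordering a < b < c < d < e < f < g < h < i. The simplices of K, each written with vertices in increasing order, are:

  0-simplices (9): a, b, c, d, e, f, g, h, i
  1-simplices (27): ab, ae, af, ag, ah, ai, bc, bd, be, bg, bh, ce, cf, cg, ch, ci, de, df, dg, dh, di, ef, ei, fg, fh, gi, hi
  2-simplices (18): abe, abg, aei, afg, afh, ahi, bcg, bch, bde, bdh, cef, cei, cfh, cgi, def, dfg, dgi, dhi

Hence C_0 ≅ Z^9, C_1 ≅ Z^27, C_2 ≅ Z^18.

Boundary ∂_1: C_1 → C_0 sends each edge [p,q] (with p < q) to q − p. For instance
  ∂dh = h − d.
The 9×27 boundary matrix has rank 8 and Smith normal form diag(1,1,1,1,1,1,1,1).

The boundary map ∂_2: C_2 → C_1 maps a triangle to the signed sum of its edges. For instance
  ∂cgi = gi − ci + cg,
  ∂aei = ei − ai + ae.
The 27×18 boundary matrix has rank 17 and Smith normal form diag(1,1,1,1,1,1,1,1,1,1,1,1,1,1,1,1,1).

Computing H_k = (kernel of ∂_k) / (image of ∂_{k+1}):

  H_0: rank C_0 − rank ∂_1 = 9 − 8 = 1, and the invariant factors of ∂_1 are all 1, so H_0 = Z.
  H_1: rank ker ∂_1 − rank ∂_2 = (27 − 8) − 17 = 2, and the invariant factors of ∂_2 are all 1, so H_1 = Z^2.
  H_2: rank ker ∂_2 − rank ∂_3 = (18 − 17) − 0 = 1, and there is no ∂_3, so H_2 = Z.

(K is a triangulation of the torus T^2.)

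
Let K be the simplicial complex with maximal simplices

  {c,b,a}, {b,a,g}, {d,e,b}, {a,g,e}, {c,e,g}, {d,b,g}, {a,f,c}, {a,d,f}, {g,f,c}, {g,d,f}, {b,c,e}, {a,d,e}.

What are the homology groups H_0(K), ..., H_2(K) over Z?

H_0 = Z,  H_1 = Z/2,  H_2 = 0.

K has 7 vertices, 18 edges, 12 triangles.
rank ∂_0 = 0, rank ∂_1 = 6 ⇒ b_0 = 7 − 0 − 6 = 1; all invariant factors of ∂_1 are 1 so no torsion. So H_0 ≅ Z.
rank ∂_1 = 6, rank ∂_2 = 12 ⇒ b_1 = 18 − 6 − 12 = 0; ∂_2 has invariant factor(s) [2] giving torsion. So H_1 ≅ Z/2.
rank ∂_2 = 12, rank ∂_3 = 0 ⇒ b_2 = 12 − 12 − 0 = 0. So H_2 ≅ 0.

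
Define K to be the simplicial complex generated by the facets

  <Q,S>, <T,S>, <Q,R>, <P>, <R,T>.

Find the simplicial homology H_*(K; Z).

We work with the vertex ordering P < Q < R < S < T. The simplices of K, each written with vertices in increasing order, are:

  0-simplices (5): P, Q, R, S, T
  1-simplices (4): QR, QS, RT, ST

giving chain groups C_0 ≅ Z^5, C_1 ≅ Z^4.

Boundary ∂_1: C_1 → C_0 is given by ∂[p,q] = [q] − [p].
The 5×4 boundary matrix has rank 3 and Smith normal form diag(1,1,1).

Computing H_k = (kernel of ∂_k) / (image of ∂_{k+1}):

  H_0: rank C_0 − rank ∂_1 = 5 − 3 = 2, and the invariant factors of ∂_1 are all 1, so H_0 = Z^2.
  H_1: rank ker ∂_1 − rank ∂_2 = (4 − 3) − 0 = 1, and there is no ∂_2, so H_1 = Z.

As a check, the Euler characteristic is 5 − 4 = 1, which agrees with 2 − 1 = 1.

H_0 = Z^2,  H_1 = Z.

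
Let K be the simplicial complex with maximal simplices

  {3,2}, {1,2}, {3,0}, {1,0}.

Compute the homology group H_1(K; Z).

H_1 = Z.

We work with the vertex ordering 0 < 1 < 2 < 3. The simplices of K, each written with vertices in increasing order, are:

  0-simplices (4): [0], [1], [2], [3]
  1-simplices (4): [0,1], [0,3], [1,2], [2,3]

so the chain groups are C_0 ≅ Z^4, C_1 ≅ Z^4.

∂_1: C_1 → C_0 is given by ∂[p,q] = [q] − [p]. For instance
  ∂[0,1] = [1] − [0].
The 4×4 boundary matrix has rank 3 and Smith normal form diag(1,1,1).

From H_k ≅ ker(∂_k) / im(∂_{k+1}) we obtain:

  H_1: rank ker ∂_1 − rank ∂_2 = (4 − 3) − 0 = 1, and there is no ∂_2, so H_1 ≅ Z.

(K is a triangulation of the circle S^1.)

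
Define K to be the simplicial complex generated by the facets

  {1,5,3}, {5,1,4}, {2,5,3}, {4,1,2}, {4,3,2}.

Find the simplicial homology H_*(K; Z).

K has 5 vertices, 10 edges, 5 triangles.
rank ∂_0 = 0, rank ∂_1 = 4 ⇒ b_0 = 5 − 0 − 4 = 1; all invariant factors of ∂_1 are 1 so no torsion. So H_0 = Z.
rank ∂_1 = 4, rank ∂_2 = 5 ⇒ b_1 = 10 − 4 − 5 = 1; all invariant factors of ∂_2 are 1 so no torsion. So H_1 = Z.
rank ∂_2 = 5, rank ∂_3 = 0 ⇒ b_2 = 5 − 5 − 0 = 0. So H_2 = 0.

H_0 ≅ Z,  H_1 ≅ Z,  H_2 = 0.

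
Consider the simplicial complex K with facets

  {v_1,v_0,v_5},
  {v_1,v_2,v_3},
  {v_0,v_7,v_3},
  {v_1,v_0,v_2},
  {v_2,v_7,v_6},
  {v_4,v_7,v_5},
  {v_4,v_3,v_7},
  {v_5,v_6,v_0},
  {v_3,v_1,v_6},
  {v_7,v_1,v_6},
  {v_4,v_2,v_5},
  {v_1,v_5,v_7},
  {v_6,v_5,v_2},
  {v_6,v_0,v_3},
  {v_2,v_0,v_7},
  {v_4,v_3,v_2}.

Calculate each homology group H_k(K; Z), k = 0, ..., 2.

H_0 ≅ Z,  H_1 ≅ Z^2,  H_2 ≅ Z.

We work with the vertex ordering v_0 < v_1 < v_2 < v_3 < v_4 < v_5 < v_6 < v_7. The simplices of K, each written with vertices in increasing order, are:

  0-simplices (8): [v_0], [v_1], [v_2], [v_3], [v_4], [v_5], [v_6], [v_7]
  1-simplices (24): (24 of them)
  2-simplices (16): (16 of them)

Hence C_0 ≅ Z^8, C_1 ≅ Z^24, C_2 ≅ Z^16.

The boundary map ∂_1: C_1 → C_0 is given by ∂[p,q] = [q] − [p].
This gives a 8×24 integer matrix of rank 7; reducing to Smith normal form yields diagonal entries (1,1,1,1,1,1,1).

The boundary map ∂_2: C_2 → C_1 maps a triangle to the signed sum of its edges. For instance
  ∂[v_2,v_3,v_4] = [v_3,v_4] − [v_2,v_4] + [v_2,v_3],
  ∂[v_0,v_5,v_6] = [v_5,v_6] − [v_0,v_6] + [v_0,v_5].
The resulting 24×16 matrix has rank 15, and its Smith normal form has invariant factors (1,1,1,1,1,1,1,1,1,1,1,1,1,1,1).

Reading off H_k = ker ∂_k / im ∂_{k+1}:

  H_0: rank C_0 − rank ∂_1 = 8 − 7 = 1, and the invariant factors of ∂_1 are all 1, so H_0 = Z.
  H_1: rank ker ∂_1 − rank ∂_2 = (24 − 7) − 15 = 2, and the invariant factors of ∂_2 are all 1, so H_1 = Z^2.
  H_2: rank ker ∂_2 − rank ∂_3 = (16 − 15) − 0 = 1, and there is no ∂_3, so H_2 = Z.

(K is a triangulation of the torus T^2.)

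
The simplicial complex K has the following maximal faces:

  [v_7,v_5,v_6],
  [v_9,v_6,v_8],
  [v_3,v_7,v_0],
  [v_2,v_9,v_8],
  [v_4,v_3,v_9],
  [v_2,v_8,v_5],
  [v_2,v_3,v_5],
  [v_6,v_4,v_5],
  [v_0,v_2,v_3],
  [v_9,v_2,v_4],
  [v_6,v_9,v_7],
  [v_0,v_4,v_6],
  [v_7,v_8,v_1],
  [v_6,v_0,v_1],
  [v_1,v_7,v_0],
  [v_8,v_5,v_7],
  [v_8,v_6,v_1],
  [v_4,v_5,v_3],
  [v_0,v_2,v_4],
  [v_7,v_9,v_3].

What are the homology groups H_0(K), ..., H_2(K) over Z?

H_0 ≅ Z,  H_1 ≅ Z × Z/2,  H_2 = 0.

We work with the vertex ordering v_0 < v_1 < v_2 < v_3 < v_4 < v_5 < v_6 < v_7 < v_8 < v_9. The simplices of K, each written with vertices in increasing order, are:

  0-simplices (10): [v_0], [v_1], [v_2], [v_3], [v_4], [v_5], [v_6], [v_7], [v_8], [v_9]
  1-simplices (30): (30 of them)
  2-simplices (20): (20 of them)

Hence C_0 ≅ Z^10, C_1 ≅ Z^30, C_2 ≅ Z^20.

The boundary map ∂_1: C_1 → C_0 maps an edge to its endpoints' difference, ∂[p,q] = q − p.
As a 10×30 matrix over Z this has rank 9, with invariant factors (1,1,1,1,1,1,1,1,1).

∂_2: C_2 → C_1 sends each 2-simplex [p,q,r] to [q,r] − [p,r] + [p,q]. For instance
  ∂[v_0,v_1,v_7] = [v_1,v_7] − [v_0,v_7] + [v_0,v_1],
  ∂[v_1,v_7,v_8] = [v_7,v_8] − [v_1,v_8] + [v_1,v_7].
The 30×20 boundary matrix has rank 20 and Smith normal form diag(1,1,1,1,1,1,1,1,1,1,1,1,1,1,1,1,1,1,1,2).

Now H_k = ker ∂_k / im ∂_{k+1}, so:

  H_0: rank C_0 − rank ∂_1 = 10 − 9 = 1, and the invariant factors of ∂_1 are all 1, so H_0 ≅ Z.
  H_1: rank ker ∂_1 − rank ∂_2 = (30 − 9) − 20 = 1, and ∂_2 has invariant factor 2 > 1, so H_1 ≅ Z × Z/2.
  H_2: rank ker ∂_2 − rank ∂_3 = (20 − 20) − 0 = 0, and there is no ∂_3, so H_2 ≅ 0.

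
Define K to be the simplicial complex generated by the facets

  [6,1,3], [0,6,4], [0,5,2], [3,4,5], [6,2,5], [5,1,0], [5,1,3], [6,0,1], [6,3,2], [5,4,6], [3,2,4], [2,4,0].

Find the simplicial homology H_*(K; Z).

H_0 = Z,  H_1 = Z/2,  H_2 = 0.

Fix the vertex order 0 < 1 < 2 < 3 < 4 < 5 < 6 and write every simplex with vertices in increasing order. Then dim K = 2 and the simplices of K are:

  0-simplices (7): [0], [1], [2], [3], [4], [5], [6]
  1-simplices (18): [0,1], [0,2], [0,4], [0,5], [0,6], [1,3], [1,5], [1,6], [2,3], [2,4], [2,5], [2,6], [3,4], [3,5], [3,6], [4,5], [4,6], [5,6]
  2-simplices (12): [0,1,5], [0,1,6], [0,2,4], [0,2,5], [0,4,6], [1,3,5], [1,3,6], [2,3,4], [2,3,6], [2,5,6], [3,4,5], [4,5,6]

so the chain groups are C_0 ≅ Z^7, C_1 ≅ Z^18, C_2 ≅ Z^12.

The boundary map ∂_1: C_1 → C_0 sends each edge [p,q] (with p < q) to q − p.
The resulting 7×18 matrix has rank 6, and its Smith normal form has invariant factors (1,1,1,1,1,1).

The boundary map ∂_2: C_2 → C_1 maps a triangle to the signed sum of its edges. For instance
  ∂[1,3,5] = [3,5] − [1,5] + [1,3],
  ∂[0,1,5] = [1,5] − [0,5] + [0,1].
The 18×12 boundary matrix has rank 12 and Smith normal form diag(1,1,1,1,1,1,1,1,1,1,1,2).

Reading off H_k = ker ∂_k / im ∂_{k+1}:

  H_0: rank C_0 − rank ∂_1 = 7 − 6 = 1, and the invariant factors of ∂_1 are all 1, so H_0 ≅ Z.
  H_1: rank ker ∂_1 − rank ∂_2 = (18 − 6) − 12 = 0, and ∂_2 has invariant factor 2 > 1, so H_1 ≅ Z/2.
  H_2: rank ker ∂_2 − rank ∂_3 = (12 − 12) − 0 = 0, and there is no ∂_3, so H_2 ≅ 0.

As a check, the Euler characteristic is 7 − 18 + 12 = 1, which agrees with 1 − 0 + 0 = 1.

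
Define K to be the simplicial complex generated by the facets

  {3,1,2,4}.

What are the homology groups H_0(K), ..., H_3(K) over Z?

H_0 ≅ Z,  H_1 = 0,  H_2 = 0,  H_3 = 0.

Take the total order 1 < 2 < 3 < 4 on the vertex set. Then K (dimension 3) consists of the simplices:

  0-simplices (4): [1], [2], [3], [4]
  1-simplices (6): [1,2], [1,3], [1,4], [2,3], [2,4], [3,4]
  2-simplices (4): [1,2,3], [1,2,4], [1,3,4], [2,3,4]
  3-simplices (1): [1,2,3,4]

so the chain groups are C_0 ≅ Z^4, C_1 ≅ Z^6, C_2 ≅ Z^4, C_3 ≅ Z^1.

The boundary map ∂_1: C_1 → C_0 maps an edge to its endpoints' difference, ∂[p,q] = q − p. For instance
  ∂[2,4] = [4] − [2].
The resulting 4×6 matrix has rank 3, and its Smith normal form has invariant factors (1,1,1).

The boundary map ∂_2: C_2 → C_1 acts by ∂[p,q,r] = [q,r] − [p,r] + [p,q]. For instance
  ∂[1,2,3] = [2,3] − [1,3] + [1,2],
  ∂[2,3,4] = [3,4] − [2,4] + [2,3].
As a 6×4 matrix over Z this has rank 3, with invariant factors (1,1,1).

Boundary ∂_3: C_3 → C_2 sends each 3-simplex σ to the alternating sum Σ_i (−1)^i (σ with its i-th vertex removed). For instance
  ∂[1,2,3,4] = [2,3,4] − [1,3,4] + [1,2,4] − [1,2,3].
The 4×1 boundary matrix has rank 1 and Smith normal form diag(1).

Computing H_k = (kernel of ∂_k) / (image of ∂_{k+1}):

  H_0: rank C_0 − rank ∂_1 = 4 − 3 = 1, and the invariant factors of ∂_1 are all 1, so H_0 = Z.
  H_1: rank ker ∂_1 − rank ∂_2 = (6 − 3) − 3 = 0, and the invariant factors of ∂_2 are all 1, so H_1 = 0.
  H_2: rank ker ∂_2 − rank ∂_3 = (4 − 3) − 1 = 0, and the invariant factors of ∂_3 are all 1, so H_2 = 0.
  H_3: rank ker ∂_3 − rank ∂_4 = (1 − 1) − 0 = 0, and there is no ∂_4, so H_3 = 0.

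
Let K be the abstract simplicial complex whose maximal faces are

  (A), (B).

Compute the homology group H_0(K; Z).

Order the vertices as A < B. Listing each simplex with vertices in this order, K has dimension 0 with simplices:

  0-simplices (2): A, B

giving chain groups C_0 ≅ Z^2.

Now H_k = ker ∂_k / im ∂_{k+1}, so:

  H_0: rank C_0 − rank ∂_1 = 2 − 0 = 2, and there is no ∂_1, so H_0 ≅ Z^2.

H_0 ≅ Z^2.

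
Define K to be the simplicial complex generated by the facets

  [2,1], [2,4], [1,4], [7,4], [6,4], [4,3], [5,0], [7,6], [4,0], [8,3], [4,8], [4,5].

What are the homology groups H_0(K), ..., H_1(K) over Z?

H_0 ≅ Z,  H_1 ≅ Z^4.

We work with the vertex ordering 0 < 1 < 2 < 3 < 4 < 5 < 6 < 7 < 8. The simplices of K, each written with vertices in increasing order, are:

  0-simplices (9): [0], [1], [2], [3], [4], [5], [6], [7], [8]
  1-simplices (12): [0,4], [0,5], [1,2], [1,4], [2,4], [3,4], [3,8], [4,5], [4,6], [4,7], [4,8], [6,7]

giving chain groups C_0 ≅ Z^9, C_1 ≅ Z^12.

∂_1: C_1 → C_0 sends each edge [p,q] (with p < q) to q − p. For instance
  ∂[0,4] = [4] − [0].
As a 9×12 matrix over Z this has rank 8, with invariant factors (1,1,1,1,1,1,1,1).

Computing H_k = (kernel of ∂_k) / (image of ∂_{k+1}):

  H_0: rank C_0 − rank ∂_1 = 9 − 8 = 1, and the invariant factors of ∂_1 are all 1, so H_0 ≅ Z.
  H_1: rank ker ∂_1 − rank ∂_2 = (12 − 8) − 0 = 4, and there is no ∂_2, so H_1 ≅ Z^4.

(K is a triangulation of a wedge of 4 circles.)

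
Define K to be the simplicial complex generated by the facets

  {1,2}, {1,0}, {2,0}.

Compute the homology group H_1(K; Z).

Take the total order 0 < 1 < 2 on the vertex set. Then K (dimension 1) consists of the simplices:

  0-simplices (3): [0], [1], [2]
  1-simplices (3): [0,1], [0,2], [1,2]

so the chain groups are C_0 ≅ Z^3, C_1 ≅ Z^3.

Boundary ∂_1: C_1 → C_0 maps an edge to its endpoints' difference, ∂[p,q] = q − p.
The resulting 3×3 matrix has rank 2, and its Smith normal form has invariant factors (1,1).

Computing H_k = (kernel of ∂_k) / (image of ∂_{k+1}):

  H_1: rank ker ∂_1 − rank ∂_2 = (3 − 2) − 0 = 1, and there is no ∂_2, so H_1 = Z.

H_1 ≅ Z.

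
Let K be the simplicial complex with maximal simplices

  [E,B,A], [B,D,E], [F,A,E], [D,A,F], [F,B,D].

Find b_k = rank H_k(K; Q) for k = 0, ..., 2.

b_0 = 1, b_1 = 1, b_2 = 0.

Take the total order A < B < D < E < F on the vertex set. Then K (dimension 2) consists of the simplices:

  0-simplices (5): A, B, D, E, F
  1-simplices (10): AB, AD, AE, AF, BD, BE, BF, DE, DF, EF
  2-simplices (5): ABE, ADF, AEF, BDE, BDF

giving chain groups C_0 ≅ Z^5, C_1 ≅ Z^10, C_2 ≅ Z^5.

Boundary ∂_1: C_1 → C_0 is given by ∂[p,q] = [q] − [p]. For instance
  ∂EF = F − E.
The 5×10 boundary matrix has rank 4 and Smith normal form diag(1,1,1,1).

The boundary map ∂_2: C_2 → C_1 sends each 2-simplex [p,q,r] to [q,r] − [p,r] + [p,q]. For instance
  ∂ADF = DF − AF + AD,
  ∂BDF = DF − BF + BD.
The 10×5 boundary matrix has rank 5 and Smith normal form diag(1,1,1,1,1).

Reading off H_k = ker ∂_k / im ∂_{k+1}:

  H_0: rank C_0 − rank ∂_1 = 5 − 4 = 1, and the invariant factors of ∂_1 are all 1, so H_0 ≅ Z.
  H_1: rank ker ∂_1 − rank ∂_2 = (10 − 4) − 5 = 1, and the invariant factors of ∂_2 are all 1, so H_1 ≅ Z.
  H_2: rank ker ∂_2 − rank ∂_3 = (5 − 5) − 0 = 0, and there is no ∂_3, so H_2 ≅ 0.

(K is a triangulation of the Möbius band.)

Hence the Betti numbers are b_0 = 1, b_1 = 1, b_2 = 0.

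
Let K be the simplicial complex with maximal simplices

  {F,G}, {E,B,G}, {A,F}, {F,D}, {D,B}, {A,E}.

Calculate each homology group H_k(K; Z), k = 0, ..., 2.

H_0 = Z,  H_1 = Z^2,  H_2 = 0.

Order the vertices as A < B < D < E < F < G. Listing each simplex with vertices in this order, K has dimension 2 with simplices:

  0-simplices (6): A, B, D, E, F, G
  1-simplices (8): AE, AF, BD, BE, BG, DF, EG, FG
  2-simplices (1): BEG

Hence C_0 ≅ Z^6, C_1 ≅ Z^8, C_2 ≅ Z^1.

Boundary ∂_1: C_1 → C_0 is given by ∂[p,q] = [q] − [p]. For instance
  ∂BD = D − B.
The resulting 6×8 matrix has rank 5, and its Smith normal form has invariant factors (1,1,1,1,1).

The boundary map ∂_2: C_2 → C_1 sends each 2-simplex [p,q,r] to [q,r] − [p,r] + [p,q]. For instance
  ∂BEG = EG − BG + BE.
The resulting 8×1 matrix has rank 1, and its Smith normal form has invariant factors (1).

Computing H_k = (kernel of ∂_k) / (image of ∂_{k+1}):

  H_0: rank C_0 − rank ∂_1 = 6 − 5 = 1, and the invariant factors of ∂_1 are all 1, so H_0 = Z.
  H_1: rank ker ∂_1 − rank ∂_2 = (8 − 5) − 1 = 2, and the invariant factors of ∂_2 are all 1, so H_1 = Z^2.
  H_2: rank ker ∂_2 − rank ∂_3 = (1 − 1) − 0 = 0, and there is no ∂_3, so H_2 = 0.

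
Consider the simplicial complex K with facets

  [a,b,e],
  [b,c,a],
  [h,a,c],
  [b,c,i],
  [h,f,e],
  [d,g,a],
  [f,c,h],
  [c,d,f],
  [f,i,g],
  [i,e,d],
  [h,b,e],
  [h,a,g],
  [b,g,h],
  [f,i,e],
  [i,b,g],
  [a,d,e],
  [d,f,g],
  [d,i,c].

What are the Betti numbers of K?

K has 9 vertices, 27 edges, 18 triangles.
rank ∂_0 = 0, rank ∂_1 = 8 ⇒ b_0 = 9 − 0 − 8 = 1; all invariant factors of ∂_1 are 1 so no torsion. So H_0 ≅ Z.
rank ∂_1 = 8, rank ∂_2 = 18 ⇒ b_1 = 27 − 8 − 18 = 1; ∂_2 has invariant factor(s) [2] giving torsion. So H_1 ≅ Z × Z/2.
rank ∂_2 = 18, rank ∂_3 = 0 ⇒ b_2 = 18 − 18 − 0 = 0. So H_2 ≅ 0.

b_0 = 1, b_1 = 1, b_2 = 0.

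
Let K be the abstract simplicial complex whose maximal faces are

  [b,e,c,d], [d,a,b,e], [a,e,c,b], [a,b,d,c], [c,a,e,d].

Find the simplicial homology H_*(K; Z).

K has 5 vertices, 10 edges, 10 triangles, 5 3-simplices.
rank ∂_0 = 0, rank ∂_1 = 4 ⇒ b_0 = 5 − 0 − 4 = 1; all invariant factors of ∂_1 are 1 so no torsion. So H_0 ≅ Z.
rank ∂_1 = 4, rank ∂_2 = 6 ⇒ b_1 = 10 − 4 − 6 = 0; all invariant factors of ∂_2 are 1 so no torsion. So H_1 ≅ 0.
rank ∂_2 = 6, rank ∂_3 = 4 ⇒ b_2 = 10 − 6 − 4 = 0; all invariant factors of ∂_3 are 1 so no torsion. So H_2 ≅ 0.
rank ∂_3 = 4, rank ∂_4 = 0 ⇒ b_3 = 5 − 4 − 0 = 1. So H_3 ≅ Z.

H_0 = Z,  H_1 = 0,  H_2 = 0,  H_3 = Z.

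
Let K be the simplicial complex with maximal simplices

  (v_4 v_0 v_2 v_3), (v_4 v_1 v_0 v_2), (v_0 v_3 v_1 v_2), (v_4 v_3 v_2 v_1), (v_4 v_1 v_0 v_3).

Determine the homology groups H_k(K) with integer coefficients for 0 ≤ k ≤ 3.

H_0 ≅ Z,  H_1 = 0,  H_2 = 0,  H_3 ≅ Z.

Take the total order v_0 < v_1 < v_2 < v_3 < v_4 on the vertex set. Then K (dimension 3) consists of the simplices:

  0-simplices (5): [v_0], [v_1], [v_2], [v_3], [v_4]
  1-simplices (10): [v_0,v_1], [v_0,v_2], [v_0,v_3], [v_0,v_4], [v_1,v_2], [v_1,v_3], [v_1,v_4], [v_2,v_3], [v_2,v_4], [v_3,v_4]
  2-simplices (10): [v_0,v_1,v_2], [v_0,v_1,v_3], [v_0,v_1,v_4], [v_0,v_2,v_3], [v_0,v_2,v_4], [v_0,v_3,v_4], [v_1,v_2,v_3], [v_1,v_2,v_4], [v_1,v_3,v_4], [v_2,v_3,v_4]
  3-simplices (5): [v_0,v_1,v_2,v_3], [v_0,v_1,v_2,v_4], [v_0,v_1,v_3,v_4], [v_0,v_2,v_3,v_4], [v_1,v_2,v_3,v_4]

giving chain groups C_0 ≅ Z^5, C_1 ≅ Z^10, C_2 ≅ Z^10, C_3 ≅ Z^5.

∂_1: C_1 → C_0 is given by ∂[p,q] = [q] − [p].
The resulting 5×10 matrix has rank 4, and its Smith normal form has invariant factors (1,1,1,1).

The boundary map ∂_2: C_2 → C_1 sends each 2-simplex [p,q,r] to [q,r] − [p,r] + [p,q]. For instance
  ∂[v_0,v_1,v_4] = [v_1,v_4] − [v_0,v_4] + [v_0,v_1],
  ∂[v_0,v_3,v_4] = [v_3,v_4] − [v_0,v_4] + [v_0,v_3].
As a 10×10 matrix over Z this has rank 6, with invariant factors (1,1,1,1,1,1).

∂_3: C_3 → C_2 sends each 3-simplex σ to the alternating sum Σ_i (−1)^i (σ with its i-th vertex removed). For instance
  ∂[v_0,v_1,v_2,v_4] = [v_1,v_2,v_4] − [v_0,v_2,v_4] + [v_0,v_1,v_4] − [v_0,v_1,v_2],
  ∂[v_1,v_2,v_3,v_4] = [v_2,v_3,v_4] − [v_1,v_3,v_4] + [v_1,v_2,v_4] − [v_1,v_2,v_3].
The resulting 10×5 matrix has rank 4, and its Smith normal form has invariant factors (1,1,1,1).

From H_k ≅ ker(∂_k) / im(∂_{k+1}) we obtain:

  H_0: rank C_0 − rank ∂_1 = 5 − 4 = 1, and the invariant factors of ∂_1 are all 1, so H_0 ≅ Z.
  H_1: rank ker ∂_1 − rank ∂_2 = (10 − 4) − 6 = 0, and the invariant factors of ∂_2 are all 1, so H_1 ≅ 0.
  H_2: rank ker ∂_2 − rank ∂_3 = (10 − 6) − 4 = 0, and the invariant factors of ∂_3 are all 1, so H_2 ≅ 0.
  H_3: rank ker ∂_3 − rank ∂_4 = (5 − 4) − 0 = 1, and there is no ∂_4, so H_3 ≅ Z.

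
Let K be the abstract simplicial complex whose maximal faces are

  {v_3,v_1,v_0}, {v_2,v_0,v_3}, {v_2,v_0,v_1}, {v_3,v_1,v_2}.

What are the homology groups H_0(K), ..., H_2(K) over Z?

H_0 = Z,  H_1 = 0,  H_2 = Z.

Fix the vertex order v_0 < v_1 < v_2 < v_3 and write every simplex with vertices in increasing order. Then dim K = 2 and the simplices of K are:

  0-simplices (4): [v_0], [v_1], [v_2], [v_3]
  1-simplices (6): [v_0,v_1], [v_0,v_2], [v_0,v_3], [v_1,v_2], [v_1,v_3], [v_2,v_3]
  2-simplices (4): [v_0,v_1,v_2], [v_0,v_1,v_3], [v_0,v_2,v_3], [v_1,v_2,v_3]

Hence C_0 ≅ Z^4, C_1 ≅ Z^6, C_2 ≅ Z^4.

The boundary map ∂_1: C_1 → C_0 maps an edge to its endpoints' difference, ∂[p,q] = q − p.
The 4×6 boundary matrix has rank 3 and Smith normal form diag(1,1,1).

Boundary ∂_2: C_2 → C_1 acts by ∂[p,q,r] = [q,r] − [p,r] + [p,q]. For instance
  ∂[v_1,v_2,v_3] = [v_2,v_3] − [v_1,v_3] + [v_1,v_2],
  ∂[v_0,v_2,v_3] = [v_2,v_3] − [v_0,v_3] + [v_0,v_2].
This gives a 6×4 integer matrix of rank 3; reducing to Smith normal form yields diagonal entries (1,1,1).

Computing H_k = (kernel of ∂_k) / (image of ∂_{k+1}):

  H_0: rank C_0 − rank ∂_1 = 4 − 3 = 1, and the invariant factors of ∂_1 are all 1, so H_0 ≅ Z.
  H_1: rank ker ∂_1 − rank ∂_2 = (6 − 3) − 3 = 0, and the invariant factors of ∂_2 are all 1, so H_1 ≅ 0.
  H_2: rank ker ∂_2 − rank ∂_3 = (4 − 3) − 0 = 1, and there is no ∂_3, so H_2 ≅ Z.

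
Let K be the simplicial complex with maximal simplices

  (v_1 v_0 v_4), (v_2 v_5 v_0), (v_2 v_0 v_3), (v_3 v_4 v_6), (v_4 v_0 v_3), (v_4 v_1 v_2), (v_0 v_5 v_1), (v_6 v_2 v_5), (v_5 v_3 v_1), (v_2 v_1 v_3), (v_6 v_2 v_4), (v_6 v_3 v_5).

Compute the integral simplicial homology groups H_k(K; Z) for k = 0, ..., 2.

Order the vertices as v_0 < v_1 < v_2 < v_3 < v_4 < v_5 < v_6. Listing each simplex with vertices in this order, K has dimension 2 with simplices:

  0-simplices (7): [v_0], [v_1], [v_2], [v_3], [v_4], [v_5], [v_6]
  1-simplices (18): (18 of them)
  2-simplices (12): (12 of them)

Hence C_0 ≅ Z^7, C_1 ≅ Z^18, C_2 ≅ Z^12.

Boundary ∂_1: C_1 → C_0 maps an edge to its endpoints' difference, ∂[p,q] = q − p.
The resulting 7×18 matrix has rank 6, and its Smith normal form has invariant factors (1,1,1,1,1,1).

Boundary ∂_2: C_2 → C_1 sends each 2-simplex [p,q,r] to [q,r] − [p,r] + [p,q]. For instance
  ∂[v_1,v_2,v_3] = [v_2,v_3] − [v_1,v_3] + [v_1,v_2],
  ∂[v_0,v_1,v_4] = [v_1,v_4] − [v_0,v_4] + [v_0,v_1].
As a 18×12 matrix over Z this has rank 12, with invariant factors (1,1,1,1,1,1,1,1,1,1,1,2).

Now H_k = ker ∂_k / im ∂_{k+1}, so:

  H_0: rank C_0 − rank ∂_1 = 7 − 6 = 1, and the invariant factors of ∂_1 are all 1, so H_0 = Z.
  H_1: rank ker ∂_1 − rank ∂_2 = (18 − 6) − 12 = 0, and ∂_2 has invariant factor 2 > 1, so H_1 = Z/2.
  H_2: rank ker ∂_2 − rank ∂_3 = (12 − 12) − 0 = 0, and there is no ∂_3, so H_2 = 0.

As a check, the Euler characteristic is 7 − 18 + 12 = 1, which agrees with 1 − 0 + 0 = 1.

H_0 ≅ Z,  H_1 ≅ Z/2,  H_2 = 0.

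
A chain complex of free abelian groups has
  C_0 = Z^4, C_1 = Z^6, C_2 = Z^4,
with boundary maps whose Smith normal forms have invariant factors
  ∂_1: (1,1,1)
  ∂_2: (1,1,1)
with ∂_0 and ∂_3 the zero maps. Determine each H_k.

H_0: b_0 = 4 − 0 − 3 = 1; torsion from ∂_1 factors > 1: none. So H_0 = Z.
H_1: b_1 = 6 − 3 − 3 = 0; torsion from ∂_2 factors > 1: none. So H_1 = 0.
H_2: b_2 = 4 − 3 − 0 = 1; torsion from ∂_3 factors > 1: none. So H_2 = Z.

H_0 = Z,  H_1 = 0,  H_2 = Z.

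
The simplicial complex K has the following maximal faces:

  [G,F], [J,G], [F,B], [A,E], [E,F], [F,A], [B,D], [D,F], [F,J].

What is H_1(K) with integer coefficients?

We work with the vertex ordering A < B < D < E < F < G < J. The simplices of K, each written with vertices in increasing order, are:

  0-simplices (7): A, B, D, E, F, G, J
  1-simplices (9): AE, AF, BD, BF, DF, EF, FG, FJ, GJ

so the chain groups are C_0 ≅ Z^7, C_1 ≅ Z^9.

∂_1: C_1 → C_0 maps an edge to its endpoints' difference, ∂[p,q] = q − p.
The resulting 7×9 matrix has rank 6, and its Smith normal form has invariant factors (1,1,1,1,1,1).

Computing H_k = (kernel of ∂_k) / (image of ∂_{k+1}):

  H_1: rank ker ∂_1 − rank ∂_2 = (9 − 6) − 0 = 3, and there is no ∂_2, so H_1 ≅ Z^3.

H_1 = Z^3.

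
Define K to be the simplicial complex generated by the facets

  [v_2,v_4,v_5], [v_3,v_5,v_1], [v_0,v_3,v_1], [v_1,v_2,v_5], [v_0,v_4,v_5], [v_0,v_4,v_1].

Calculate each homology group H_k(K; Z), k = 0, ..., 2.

Fix the vertex order v_0 < v_1 < v_2 < v_3 < v_4 < v_5 and write every simplex with vertices in increasing order. Then dim K = 2 and the simplices of K are:

  0-simplices (6): [v_0], [v_1], [v_2], [v_3], [v_4], [v_5]
  1-simplices (12): [v_0,v_1], [v_0,v_3], [v_0,v_4], [v_0,v_5], [v_1,v_2], [v_1,v_3], [v_1,v_4], [v_1,v_5], [v_2,v_4], [v_2,v_5], [v_3,v_5], [v_4,v_5]
  2-simplices (6): [v_0,v_1,v_3], [v_0,v_1,v_4], [v_0,v_4,v_5], [v_1,v_2,v_5], [v_1,v_3,v_5], [v_2,v_4,v_5]

giving chain groups C_0 ≅ Z^6, C_1 ≅ Z^12, C_2 ≅ Z^6.

Boundary ∂_1: C_1 → C_0 maps an edge to its endpoints' difference, ∂[p,q] = q − p.
The resulting 6×12 matrix has rank 5, and its Smith normal form has invariant factors (1,1,1,1,1).

Boundary ∂_2: C_2 → C_1 sends each 2-simplex [p,q,r] to [q,r] − [p,r] + [p,q]. For instance
  ∂[v_0,v_1,v_4] = [v_1,v_4] − [v_0,v_4] + [v_0,v_1],
  ∂[v_2,v_4,v_5] = [v_4,v_5] − [v_2,v_5] + [v_2,v_4].
This gives a 12×6 integer matrix of rank 6; reducing to Smith normal form yields diagonal entries (1,1,1,1,1,1).

Computing H_k = (kernel of ∂_k) / (image of ∂_{k+1}):

  H_0: rank C_0 − rank ∂_1 = 6 − 5 = 1, and the invariant factors of ∂_1 are all 1, so H_0 = Z.
  H_1: rank ker ∂_1 − rank ∂_2 = (12 − 5) − 6 = 1, and the invariant factors of ∂_2 are all 1, so H_1 = Z.
  H_2: rank ker ∂_2 − rank ∂_3 = (6 − 6) − 0 = 0, and there is no ∂_3, so H_2 = 0.

As a check, the Euler characteristic is 6 − 12 + 6 = 0, which agrees with 1 − 1 + 0 = 0.

H_0 ≅ Z,  H_1 ≅ Z,  H_2 = 0.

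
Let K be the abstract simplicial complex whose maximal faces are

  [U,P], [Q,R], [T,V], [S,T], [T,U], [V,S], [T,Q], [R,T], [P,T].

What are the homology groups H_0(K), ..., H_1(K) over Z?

H_0 = Z,  H_1 = Z^3.

We work with the vertex ordering P < Q < R < S < T < U < V. The simplices of K, each written with vertices in increasing order, are:

  0-simplices (7): P, Q, R, S, T, U, V
  1-simplices (9): PT, PU, QR, QT, RT, ST, SV, TU, TV

Hence C_0 ≅ Z^7, C_1 ≅ Z^9.

∂_1: C_1 → C_0 is given by ∂[p,q] = [q] − [p]. For instance
  ∂RT = T − R.
The resulting 7×9 matrix has rank 6, and its Smith normal form has invariant factors (1,1,1,1,1,1).

From H_k ≅ ker(∂_k) / im(∂_{k+1}) we obtain:

  H_0: rank C_0 − rank ∂_1 = 7 − 6 = 1, and the invariant factors of ∂_1 are all 1, so H_0 ≅ Z.
  H_1: rank ker ∂_1 − rank ∂_2 = (9 − 6) − 0 = 3, and there is no ∂_2, so H_1 ≅ Z^3.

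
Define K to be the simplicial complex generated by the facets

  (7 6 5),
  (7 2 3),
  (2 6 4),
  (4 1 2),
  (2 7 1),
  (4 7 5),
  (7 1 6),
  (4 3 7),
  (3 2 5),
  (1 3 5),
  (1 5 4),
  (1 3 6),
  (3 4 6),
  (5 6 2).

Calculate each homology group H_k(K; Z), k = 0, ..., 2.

H_0 = Z,  H_1 = Z^2,  H_2 = Z.

Order the vertices as 1 < 2 < 3 < 4 < 5 < 6 < 7. Listing each simplex with vertices in this order, K has dimension 2 with simplices:

  0-simplices (7): [1], [2], [3], [4], [5], [6], [7]
  1-simplices (21): [1,2], [1,3], [1,4], [1,5], [1,6], [1,7], [2,3], [2,4], [2,5], [2,6], [2,7], [3,4], [3,5], [3,6], [3,7], [4,5], [4,6], [4,7], [5,6], [5,7], [6,7]
  2-simplices (14): [1,2,4], [1,2,7], [1,3,5], [1,3,6], [1,4,5], [1,6,7], [2,3,5], [2,3,7], [2,4,6], [2,5,6], [3,4,6], [3,4,7], [4,5,7], [5,6,7]

Hence C_0 ≅ Z^7, C_1 ≅ Z^21, C_2 ≅ Z^14.

∂_1: C_1 → C_0 is given by ∂[p,q] = [q] − [p]. For instance
  ∂[1,4] = [4] − [1].
The resulting 7×21 matrix has rank 6, and its Smith normal form has invariant factors (1,1,1,1,1,1).

The boundary map ∂_2: C_2 → C_1 acts by ∂[p,q,r] = [q,r] − [p,r] + [p,q]. For instance
  ∂[1,3,6] = [3,6] − [1,6] + [1,3],
  ∂[4,5,7] = [5,7] − [4,7] + [4,5].
The resulting 21×14 matrix has rank 13, and its Smith normal form has invariant factors (1,1,1,1,1,1,1,1,1,1,1,1,1).

From H_k ≅ ker(∂_k) / im(∂_{k+1}) we obtain:

  H_0: rank C_0 − rank ∂_1 = 7 − 6 = 1, and the invariant factors of ∂_1 are all 1, so H_0 = Z.
  H_1: rank ker ∂_1 − rank ∂_2 = (21 − 6) − 13 = 2, and the invariant factors of ∂_2 are all 1, so H_1 = Z^2.
  H_2: rank ker ∂_2 − rank ∂_3 = (14 − 13) − 0 = 1, and there is no ∂_3, so H_2 = Z.

As a check, the Euler characteristic is 7 − 21 + 14 = 0, which agrees with 1 − 2 + 1 = 0.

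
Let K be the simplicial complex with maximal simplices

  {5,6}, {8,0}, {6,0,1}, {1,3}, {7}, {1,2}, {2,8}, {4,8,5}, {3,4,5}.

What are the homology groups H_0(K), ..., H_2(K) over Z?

Take the total order 0 < 1 < 2 < 3 < 4 < 5 < 6 < 7 < 8 on the vertex set. Then K (dimension 2) consists of the simplices:

  0-simplices (9): [0], [1], [2], [3], [4], [5], [6], [7], [8]
  1-simplices (13): [0,1], [0,6], [0,8], [1,2], [1,3], [1,6], [2,8], [3,4], [3,5], [4,5], [4,8], [5,6], [5,8]
  2-simplices (3): [0,1,6], [3,4,5], [4,5,8]

giving chain groups C_0 ≅ Z^9, C_1 ≅ Z^13, C_2 ≅ Z^3.

Boundary ∂_1: C_1 → C_0 sends each edge [p,q] (with p < q) to q − p.
This gives a 9×13 integer matrix of rank 7; reducing to Smith normal form yields diagonal entries (1,1,1,1,1,1,1).

Boundary ∂_2: C_2 → C_1 sends each 2-simplex [p,q,r] to [q,r] − [p,r] + [p,q]. For instance
  ∂[4,5,8] = [5,8] − [4,8] + [4,5],
  ∂[0,1,6] = [1,6] − [0,6] + [0,1].
The resulting 13×3 matrix has rank 3, and its Smith normal form has invariant factors (1,1,1).

Computing H_k = (kernel of ∂_k) / (image of ∂_{k+1}):

  H_0: rank C_0 − rank ∂_1 = 9 − 7 = 2, and the invariant factors of ∂_1 are all 1, so H_0 = Z^2.
  H_1: rank ker ∂_1 − rank ∂_2 = (13 − 7) − 3 = 3, and the invariant factors of ∂_2 are all 1, so H_1 = Z^3.
  H_2: rank ker ∂_2 − rank ∂_3 = (3 − 3) − 0 = 0, and there is no ∂_3, so H_2 = 0.

H_0 = Z^2,  H_1 = Z^3,  H_2 = 0.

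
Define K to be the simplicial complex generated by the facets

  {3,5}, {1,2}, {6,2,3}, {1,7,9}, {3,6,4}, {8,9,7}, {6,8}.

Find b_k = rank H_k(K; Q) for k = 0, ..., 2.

Fix the vertex order 1 < 2 < 3 < 4 < 5 < 6 < 7 < 8 < 9 and write every simplex with vertices in increasing order. Then dim K = 2 and the simplices of K are:

  0-simplices (9): [1], [2], [3], [4], [5], [6], [7], [8], [9]
  1-simplices (13): [1,2], [1,7], [1,9], [2,3], [2,6], [3,4], [3,5], [3,6], [4,6], [6,8], [7,8], [7,9], [8,9]
  2-simplices (4): [1,7,9], [2,3,6], [3,4,6], [7,8,9]

giving chain groups C_0 ≅ Z^9, C_1 ≅ Z^13, C_2 ≅ Z^4.

∂_1: C_1 → C_0 is given by ∂[p,q] = [q] − [p]. For instance
  ∂[4,6] = [6] − [4].
This gives a 9×13 integer matrix of rank 8; reducing to Smith normal form yields diagonal entries (1,1,1,1,1,1,1,1).

∂_2: C_2 → C_1 maps a triangle to the signed sum of its edges. For instance
  ∂[2,3,6] = [3,6] − [2,6] + [2,3],
  ∂[7,8,9] = [8,9] − [7,9] + [7,8].
This gives a 13×4 integer matrix of rank 4; reducing to Smith normal form yields diagonal entries (1,1,1,1).

Reading off H_k = ker ∂_k / im ∂_{k+1}:

  H_0: rank C_0 − rank ∂_1 = 9 − 8 = 1, and the invariant factors of ∂_1 are all 1, so H_0 ≅ Z.
  H_1: rank ker ∂_1 − rank ∂_2 = (13 − 8) − 4 = 1, and the invariant factors of ∂_2 are all 1, so H_1 ≅ Z.
  H_2: rank ker ∂_2 − rank ∂_3 = (4 − 4) − 0 = 0, and there is no ∂_3, so H_2 ≅ 0.

As a check, the Euler characteristic is 9 − 13 + 4 = 0, which agrees with 1 − 1 + 0 = 0.

Hence the Betti numbers are b_0 = 1, b_1 = 1, b_2 = 0.

b_0 = 1, b_1 = 1, b_2 = 0.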